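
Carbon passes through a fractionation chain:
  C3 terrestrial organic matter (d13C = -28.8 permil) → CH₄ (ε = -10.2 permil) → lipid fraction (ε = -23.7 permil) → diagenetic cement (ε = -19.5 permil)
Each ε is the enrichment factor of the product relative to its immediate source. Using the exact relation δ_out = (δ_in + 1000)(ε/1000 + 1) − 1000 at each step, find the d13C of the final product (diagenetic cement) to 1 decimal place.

-79.8 permil

step 1: δ = (-28.80 + 1000)·(-10.2/1000 + 1) − 1000 = -38.71 permil
step 2: δ = (-38.71 + 1000)·(-23.7/1000 + 1) − 1000 = -61.49 permil
step 3: δ = (-61.49 + 1000)·(-19.5/1000 + 1) − 1000 = -79.79 permil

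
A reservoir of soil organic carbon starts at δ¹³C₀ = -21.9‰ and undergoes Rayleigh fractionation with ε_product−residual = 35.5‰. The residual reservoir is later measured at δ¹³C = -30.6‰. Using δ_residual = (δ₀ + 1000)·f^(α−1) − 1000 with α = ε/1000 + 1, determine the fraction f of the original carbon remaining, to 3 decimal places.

0.777

α − 1 = ε/1000 = 0.0355
(δ_res + 1000)/(δ₀ + 1000) = (-30.6 + 1000)/(-21.9 + 1000) = 969.4/978.1 = 0.991105
f = 0.991105^(1/0.0355) = exp(ln(0.991105)/0.0355) = exp(-0.00893/0.0355)
f = exp(-0.2517) = 0.7775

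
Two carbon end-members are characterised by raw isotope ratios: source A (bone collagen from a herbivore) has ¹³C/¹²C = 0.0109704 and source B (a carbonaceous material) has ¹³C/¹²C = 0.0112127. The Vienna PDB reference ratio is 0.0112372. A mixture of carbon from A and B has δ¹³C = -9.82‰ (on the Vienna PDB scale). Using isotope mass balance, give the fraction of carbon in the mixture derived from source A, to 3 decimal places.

δ_A = (0.0109704/0.0112372 − 1)×1000 = (0.976257 − 1)×1000 = -23.743‰
δ_B = (0.0112127/0.0112372 − 1)×1000 = (0.997820 − 1)×1000 = -2.180‰
f_A = (δ_mix − δ_B)/(δ_A − δ_B) = (-9.82 − (-2.180))/(-23.743 − (-2.180))
f_A = -7.640 / -21.562 = 0.3543

0.354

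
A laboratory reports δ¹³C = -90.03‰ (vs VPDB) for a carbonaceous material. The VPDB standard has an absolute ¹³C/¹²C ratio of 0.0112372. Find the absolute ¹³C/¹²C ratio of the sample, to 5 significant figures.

0.010226

R_sample = R_standard × (δ¹³C/1000 + 1)
R_sample = 0.0112372 × (-90.03/1000 + 1) = 0.0112372 × 0.909970
R_sample = 0.0102255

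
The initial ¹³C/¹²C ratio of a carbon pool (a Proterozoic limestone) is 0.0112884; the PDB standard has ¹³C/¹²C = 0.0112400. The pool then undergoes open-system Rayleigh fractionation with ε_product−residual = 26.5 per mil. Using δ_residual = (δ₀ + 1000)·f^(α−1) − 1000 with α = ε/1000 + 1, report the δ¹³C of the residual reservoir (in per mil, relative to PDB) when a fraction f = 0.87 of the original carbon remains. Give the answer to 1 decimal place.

0.6 per mil

δ₀ = (0.0112884/0.0112400 − 1)×1000 = (1.004306 − 1)×1000 = 4.306 per mil
α − 1 = ε/1000 = 0.0265
f^(α−1) = 0.87^(0.0265) = 0.996316
δ_res = (4.306 + 1000) × 0.996316 − 1000 = 1000.607 − 1000 = 0.61 per mil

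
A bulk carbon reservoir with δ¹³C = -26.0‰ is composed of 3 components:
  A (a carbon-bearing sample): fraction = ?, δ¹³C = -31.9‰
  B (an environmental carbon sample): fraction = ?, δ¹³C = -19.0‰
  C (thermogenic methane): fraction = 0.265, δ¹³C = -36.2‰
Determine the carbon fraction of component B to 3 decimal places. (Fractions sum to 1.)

0.546

Let f_B and f_A be the unknown fractions; fractions sum to 1 so f_B + f_A = 0.735.
Mass balance: Σ fᵢ·δᵢ = δ_bulk ⇒ f_B·(-19.0) + f_A·(-31.9) = -26.0 − (-9.593) = -16.407
Substitute f_A = 0.735 − f_B:
f_B·(-19.0 − -31.9) = -16.407 − 0.735×(-31.9) = 7.040
f_B = 7.040 / 12.9 = 0.5457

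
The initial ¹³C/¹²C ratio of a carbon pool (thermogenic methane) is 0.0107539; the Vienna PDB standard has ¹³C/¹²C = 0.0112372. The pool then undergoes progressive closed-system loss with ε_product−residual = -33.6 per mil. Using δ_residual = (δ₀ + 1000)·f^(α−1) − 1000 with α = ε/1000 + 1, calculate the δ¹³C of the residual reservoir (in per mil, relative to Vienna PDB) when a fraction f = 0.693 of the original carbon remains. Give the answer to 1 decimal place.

-31.1 per mil

δ₀ = (0.0107539/0.0112372 − 1)×1000 = (0.956991 − 1)×1000 = -43.009 per mil
α − 1 = ε/1000 = -0.0336
f^(α−1) = 0.693^(-0.0336) = 1.012398
δ_res = (-43.009 + 1000) × 1.012398 − 1000 = 968.856 − 1000 = -31.14 per mil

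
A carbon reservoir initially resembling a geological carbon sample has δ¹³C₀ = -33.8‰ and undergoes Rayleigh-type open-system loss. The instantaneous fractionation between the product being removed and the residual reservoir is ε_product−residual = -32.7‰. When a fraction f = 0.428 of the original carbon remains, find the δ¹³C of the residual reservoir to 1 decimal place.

-6.6‰

Rayleigh residual: δ_res = (δ₀ + 1000)·f^(α−1) − 1000
α = ε/1000 + 1 = 0.96730, so α − 1 = -0.03270
f^(α−1) = 0.428^(-0.03270) = 1.028139
δ_res = (-33.8 + 1000) × 1.028139 − 1000 = 993.388 − 1000 = -6.61‰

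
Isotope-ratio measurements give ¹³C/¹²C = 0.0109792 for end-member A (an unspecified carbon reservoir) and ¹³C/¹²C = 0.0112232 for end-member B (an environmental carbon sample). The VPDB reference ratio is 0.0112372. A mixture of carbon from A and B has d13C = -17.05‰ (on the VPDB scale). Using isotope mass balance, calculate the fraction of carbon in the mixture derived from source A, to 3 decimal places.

δ_A = (0.0109792/0.0112372 − 1)×1000 = (0.977041 − 1)×1000 = -22.959‰
δ_B = (0.0112232/0.0112372 − 1)×1000 = (0.998754 − 1)×1000 = -1.246‰
f_A = (δ_mix − δ_B)/(δ_A − δ_B) = (-17.05 − (-1.246))/(-22.959 − (-1.246))
f_A = -15.804 / -21.714 = 0.7278

0.728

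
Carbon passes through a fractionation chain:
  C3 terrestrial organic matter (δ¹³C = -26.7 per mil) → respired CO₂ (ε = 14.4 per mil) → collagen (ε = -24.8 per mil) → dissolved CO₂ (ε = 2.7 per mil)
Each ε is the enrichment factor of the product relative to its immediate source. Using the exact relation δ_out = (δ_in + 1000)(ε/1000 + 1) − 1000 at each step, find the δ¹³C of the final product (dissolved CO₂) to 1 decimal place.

-34.6 per mil

step 1: δ = (-26.70 + 1000)·(14.4/1000 + 1) − 1000 = -12.68 per mil
step 2: δ = (-12.68 + 1000)·(-24.8/1000 + 1) − 1000 = -37.17 per mil
step 3: δ = (-37.17 + 1000)·(2.7/1000 + 1) − 1000 = -34.57 per mil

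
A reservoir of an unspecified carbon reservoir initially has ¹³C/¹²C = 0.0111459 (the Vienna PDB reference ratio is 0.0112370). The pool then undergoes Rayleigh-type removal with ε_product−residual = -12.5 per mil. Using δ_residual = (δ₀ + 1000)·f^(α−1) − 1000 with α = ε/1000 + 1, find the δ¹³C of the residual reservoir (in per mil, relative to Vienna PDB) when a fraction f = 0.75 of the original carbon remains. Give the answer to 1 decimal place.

-4.5 per mil

δ₀ = (0.0111459/0.0112370 − 1)×1000 = (0.991893 − 1)×1000 = -8.107 per mil
α − 1 = ε/1000 = -0.0125
f^(α−1) = 0.75^(-0.0125) = 1.003602
δ_res = (-8.107 + 1000) × 1.003602 − 1000 = 995.466 − 1000 = -4.53 per mil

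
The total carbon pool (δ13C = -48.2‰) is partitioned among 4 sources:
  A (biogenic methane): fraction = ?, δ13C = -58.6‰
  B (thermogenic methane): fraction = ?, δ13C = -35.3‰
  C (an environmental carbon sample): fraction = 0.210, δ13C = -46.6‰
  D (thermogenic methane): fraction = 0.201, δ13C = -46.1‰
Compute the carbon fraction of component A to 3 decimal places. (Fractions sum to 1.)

Let f_A and f_B be the unknown fractions; fractions sum to 1 so f_A + f_B = 0.589.
Mass balance: Σ fᵢ·δᵢ = δ_bulk ⇒ f_A·(-58.6) + f_B·(-35.3) = -48.2 − (-19.052) = -29.148
Substitute f_B = 0.589 − f_A:
f_A·(-58.6 − -35.3) = -29.148 − 0.589×(-35.3) = -8.356
f_A = -8.356 / -23.3 = 0.3586

0.359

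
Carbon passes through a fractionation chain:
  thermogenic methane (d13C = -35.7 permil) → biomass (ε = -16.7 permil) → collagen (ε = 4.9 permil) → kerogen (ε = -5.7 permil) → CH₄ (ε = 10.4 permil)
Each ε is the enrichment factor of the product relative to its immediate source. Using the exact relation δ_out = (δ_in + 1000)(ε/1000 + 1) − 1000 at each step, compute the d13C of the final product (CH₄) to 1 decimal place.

-42.7 permil

step 1: δ = (-35.70 + 1000)·(-16.7/1000 + 1) − 1000 = -51.80 permil
step 2: δ = (-51.80 + 1000)·(4.9/1000 + 1) − 1000 = -47.16 permil
step 3: δ = (-47.16 + 1000)·(-5.7/1000 + 1) − 1000 = -52.59 permil
step 4: δ = (-52.59 + 1000)·(10.4/1000 + 1) − 1000 = -42.74 permil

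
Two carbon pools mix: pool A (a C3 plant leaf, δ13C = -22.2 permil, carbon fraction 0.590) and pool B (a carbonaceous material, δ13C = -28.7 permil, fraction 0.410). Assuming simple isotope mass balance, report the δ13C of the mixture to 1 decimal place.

-24.9 permil

δ_mix = f_A·δ_A + f_B·δ_B
δ_mix = 0.590 × (-22.2) + 0.410 × (-28.7)
δ_mix = -13.10 + -11.77 = -24.86 permil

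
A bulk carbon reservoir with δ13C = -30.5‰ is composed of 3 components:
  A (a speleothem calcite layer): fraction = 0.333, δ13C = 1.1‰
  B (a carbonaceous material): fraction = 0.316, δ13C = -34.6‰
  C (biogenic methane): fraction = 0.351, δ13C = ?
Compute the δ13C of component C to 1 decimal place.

-56.8‰

Isotope mass balance: δ_bulk = Σ fᵢ·δᵢ.
-30.5 = 0.333×(1.1) + 0.316×(-34.6) + 0.351×δ_C
0.351·δ_C = -30.5 − (-10.567) = -19.933
δ_C = -19.933 / 0.351 = -56.79‰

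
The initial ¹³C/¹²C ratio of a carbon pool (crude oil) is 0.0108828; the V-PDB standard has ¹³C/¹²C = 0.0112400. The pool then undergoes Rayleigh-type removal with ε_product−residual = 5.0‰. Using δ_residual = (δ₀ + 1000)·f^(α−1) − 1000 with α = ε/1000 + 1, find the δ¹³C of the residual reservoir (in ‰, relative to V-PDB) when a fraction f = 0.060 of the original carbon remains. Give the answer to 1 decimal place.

-45.3‰

δ₀ = (0.0108828/0.0112400 − 1)×1000 = (0.968221 − 1)×1000 = -31.779‰
α − 1 = ε/1000 = 0.0050
f^(α−1) = 0.060^(0.0050) = 0.986031
δ_res = (-31.779 + 1000) × 0.986031 − 1000 = 954.696 − 1000 = -45.30‰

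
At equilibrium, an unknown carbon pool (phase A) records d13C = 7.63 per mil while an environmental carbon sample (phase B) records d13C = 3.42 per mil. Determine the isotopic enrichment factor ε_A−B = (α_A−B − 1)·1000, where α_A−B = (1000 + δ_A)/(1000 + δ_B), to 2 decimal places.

α_A−B = (1000 + 7.63) / (1000 + 3.42) = 1007.63 / 1003.42 = 1.004196
ε_A−B = (1.004196 − 1) × 1000 = 4.196 per mil
(The approximation ε ≈ δ_A − δ_B would give 4.21 per mil.)

4.20 per mil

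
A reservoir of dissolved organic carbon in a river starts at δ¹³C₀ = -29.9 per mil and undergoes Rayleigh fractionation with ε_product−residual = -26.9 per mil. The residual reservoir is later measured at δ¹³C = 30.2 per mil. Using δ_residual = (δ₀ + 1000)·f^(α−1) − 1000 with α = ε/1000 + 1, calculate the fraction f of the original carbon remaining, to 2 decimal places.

0.11

α − 1 = ε/1000 = -0.0269
(δ_res + 1000)/(δ₀ + 1000) = (30.2 + 1000)/(-29.9 + 1000) = 1030.2/970.1 = 1.061952
f = 1.061952^(1/-0.0269) = exp(ln(1.061952)/-0.0269) = exp(0.06011/-0.0269)
f = exp(-2.2345) = 0.1070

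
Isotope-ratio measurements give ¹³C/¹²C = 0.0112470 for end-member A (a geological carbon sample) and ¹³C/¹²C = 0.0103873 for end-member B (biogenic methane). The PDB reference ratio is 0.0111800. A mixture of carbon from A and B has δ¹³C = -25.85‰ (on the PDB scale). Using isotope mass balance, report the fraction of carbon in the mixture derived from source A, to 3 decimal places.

δ_A = (0.0112470/0.0111800 − 1)×1000 = (1.005993 − 1)×1000 = 5.993‰
δ_B = (0.0103873/0.0111800 − 1)×1000 = (0.929097 − 1)×1000 = -70.903‰
f_A = (δ_mix − δ_B)/(δ_A − δ_B) = (-25.85 − (-70.903))/(5.993 − (-70.903))
f_A = 45.053 / 76.896 = 0.5859

0.586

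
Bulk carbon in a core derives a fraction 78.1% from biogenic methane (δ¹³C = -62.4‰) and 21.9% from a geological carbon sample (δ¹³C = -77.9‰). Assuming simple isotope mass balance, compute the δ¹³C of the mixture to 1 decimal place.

-65.8‰

δ_mix = f_A·δ_A + f_B·δ_B
δ_mix = 0.781 × (-62.4) + 0.219 × (-77.9)
δ_mix = -48.73 + -17.06 = -65.79‰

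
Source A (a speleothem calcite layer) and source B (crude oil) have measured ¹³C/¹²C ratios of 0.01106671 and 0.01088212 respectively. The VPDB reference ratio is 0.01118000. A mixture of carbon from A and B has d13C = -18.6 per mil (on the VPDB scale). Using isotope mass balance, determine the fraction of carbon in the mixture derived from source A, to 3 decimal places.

δ_A = (0.01106671/0.01118000 − 1)×1000 = (0.989867 − 1)×1000 = -10.133 per mil
δ_B = (0.01088212/0.01118000 − 1)×1000 = (0.973356 − 1)×1000 = -26.644 per mil
f_A = (δ_mix − δ_B)/(δ_A − δ_B) = (-18.6 − (-26.644))/(-10.133 − (-26.644))
f_A = 8.044 / 16.511 = 0.4872

0.487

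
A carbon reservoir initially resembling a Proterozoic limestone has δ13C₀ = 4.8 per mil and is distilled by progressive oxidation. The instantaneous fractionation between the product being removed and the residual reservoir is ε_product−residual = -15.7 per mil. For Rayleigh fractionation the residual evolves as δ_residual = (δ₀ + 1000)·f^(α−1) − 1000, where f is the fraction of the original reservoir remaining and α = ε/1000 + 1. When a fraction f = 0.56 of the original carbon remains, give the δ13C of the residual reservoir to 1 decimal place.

Rayleigh residual: δ_res = (δ₀ + 1000)·f^(α−1) − 1000
α = ε/1000 + 1 = 0.98430, so α − 1 = -0.01570
f^(α−1) = 0.56^(-0.01570) = 1.009145
δ_res = (4.8 + 1000) × 1.009145 − 1000 = 1013.989 − 1000 = 13.99 per mil

14.0 per mil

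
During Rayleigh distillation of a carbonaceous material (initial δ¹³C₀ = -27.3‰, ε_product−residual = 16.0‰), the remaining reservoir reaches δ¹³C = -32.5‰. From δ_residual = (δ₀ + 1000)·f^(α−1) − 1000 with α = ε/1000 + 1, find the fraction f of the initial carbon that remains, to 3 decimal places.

0.715

α − 1 = ε/1000 = 0.0160
(δ_res + 1000)/(δ₀ + 1000) = (-32.5 + 1000)/(-27.3 + 1000) = 967.5/972.7 = 0.994654
f = 0.994654^(1/0.0160) = exp(ln(0.994654)/0.0160) = exp(-0.00536/0.0160)
f = exp(-0.3350) = 0.7153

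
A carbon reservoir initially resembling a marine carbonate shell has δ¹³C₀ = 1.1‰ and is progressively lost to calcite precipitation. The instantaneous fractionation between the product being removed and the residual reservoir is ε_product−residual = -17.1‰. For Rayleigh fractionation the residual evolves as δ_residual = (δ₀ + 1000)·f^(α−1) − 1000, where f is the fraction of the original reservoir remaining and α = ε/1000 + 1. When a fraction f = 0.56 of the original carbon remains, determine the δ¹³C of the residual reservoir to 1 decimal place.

11.1‰

Rayleigh residual: δ_res = (δ₀ + 1000)·f^(α−1) − 1000
α = ε/1000 + 1 = 0.98290, so α − 1 = -0.01710
f^(α−1) = 0.56^(-0.01710) = 1.009964
δ_res = (1.1 + 1000) × 1.009964 − 1000 = 1011.075 − 1000 = 11.08‰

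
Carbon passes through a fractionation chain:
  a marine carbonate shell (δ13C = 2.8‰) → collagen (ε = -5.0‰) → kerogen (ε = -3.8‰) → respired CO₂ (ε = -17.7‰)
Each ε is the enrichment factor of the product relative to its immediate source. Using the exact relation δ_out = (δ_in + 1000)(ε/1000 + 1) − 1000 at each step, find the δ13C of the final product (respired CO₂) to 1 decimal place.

-23.6‰

step 1: δ = (2.80 + 1000)·(-5.0/1000 + 1) − 1000 = -2.21‰
step 2: δ = (-2.21 + 1000)·(-3.8/1000 + 1) − 1000 = -6.01‰
step 3: δ = (-6.01 + 1000)·(-17.7/1000 + 1) − 1000 = -23.60‰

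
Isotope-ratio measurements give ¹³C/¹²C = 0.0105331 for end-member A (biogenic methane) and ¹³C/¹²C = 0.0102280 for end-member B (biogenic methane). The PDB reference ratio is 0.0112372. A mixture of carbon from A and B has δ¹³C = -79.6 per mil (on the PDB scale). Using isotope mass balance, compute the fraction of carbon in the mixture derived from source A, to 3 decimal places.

δ_A = (0.0105331/0.0112372 − 1)×1000 = (0.937342 − 1)×1000 = -62.658 per mil
δ_B = (0.0102280/0.0112372 − 1)×1000 = (0.910191 − 1)×1000 = -89.809 per mil
f_A = (δ_mix − δ_B)/(δ_A − δ_B) = (-79.6 − (-89.809))/(-62.658 − (-89.809))
f_A = 10.209 / 27.151 = 0.3760

0.376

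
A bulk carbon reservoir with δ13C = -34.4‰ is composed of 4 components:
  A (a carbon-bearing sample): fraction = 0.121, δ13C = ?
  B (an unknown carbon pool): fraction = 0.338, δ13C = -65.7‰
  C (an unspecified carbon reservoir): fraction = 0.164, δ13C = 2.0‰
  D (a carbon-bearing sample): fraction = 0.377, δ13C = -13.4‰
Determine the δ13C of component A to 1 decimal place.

-61.7‰

Isotope mass balance: δ_bulk = Σ fᵢ·δᵢ.
-34.4 = 0.121×δ_A + 0.338×(-65.7) + 0.164×(2.0) + 0.377×(-13.4)
0.121·δ_A = -34.4 − (-26.930) = -7.470
δ_A = -7.470 / 0.121 = -61.73‰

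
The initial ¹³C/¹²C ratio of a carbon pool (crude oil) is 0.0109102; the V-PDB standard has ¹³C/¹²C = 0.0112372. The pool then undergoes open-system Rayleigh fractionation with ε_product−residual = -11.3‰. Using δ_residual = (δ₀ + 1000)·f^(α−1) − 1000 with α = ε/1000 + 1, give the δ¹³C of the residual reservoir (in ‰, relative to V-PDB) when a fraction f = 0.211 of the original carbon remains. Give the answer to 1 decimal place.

-11.9‰

δ₀ = (0.0109102/0.0112372 − 1)×1000 = (0.970900 − 1)×1000 = -29.100‰
α − 1 = ε/1000 = -0.0113
f^(α−1) = 0.211^(-0.0113) = 1.017737
δ_res = (-29.100 + 1000) × 1.017737 − 1000 = 988.121 − 1000 = -11.88‰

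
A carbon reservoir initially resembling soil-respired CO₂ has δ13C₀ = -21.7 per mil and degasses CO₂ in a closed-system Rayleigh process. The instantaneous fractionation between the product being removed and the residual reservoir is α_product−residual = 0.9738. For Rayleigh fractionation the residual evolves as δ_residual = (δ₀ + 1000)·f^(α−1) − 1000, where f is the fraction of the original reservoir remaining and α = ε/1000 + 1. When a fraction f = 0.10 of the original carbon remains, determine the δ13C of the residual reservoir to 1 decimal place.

39.1 per mil

Rayleigh residual: δ_res = (δ₀ + 1000)·f^(α−1) − 1000
α − 1 = -0.02620
f^(α−1) = 0.10^(-0.02620) = 1.062185
δ_res = (-21.7 + 1000) × 1.062185 − 1000 = 1039.135 − 1000 = 39.14 per mil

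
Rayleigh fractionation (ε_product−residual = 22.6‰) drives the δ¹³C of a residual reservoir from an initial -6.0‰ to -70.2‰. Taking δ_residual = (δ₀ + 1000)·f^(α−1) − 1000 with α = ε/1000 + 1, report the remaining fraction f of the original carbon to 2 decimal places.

0.05

α − 1 = ε/1000 = 0.0226
(δ_res + 1000)/(δ₀ + 1000) = (-70.2 + 1000)/(-6.0 + 1000) = 929.8/994.0 = 0.935412
f = 0.935412^(1/0.0226) = exp(ln(0.935412)/0.0226) = exp(-0.06677/0.0226)
f = exp(-2.9543) = 0.0521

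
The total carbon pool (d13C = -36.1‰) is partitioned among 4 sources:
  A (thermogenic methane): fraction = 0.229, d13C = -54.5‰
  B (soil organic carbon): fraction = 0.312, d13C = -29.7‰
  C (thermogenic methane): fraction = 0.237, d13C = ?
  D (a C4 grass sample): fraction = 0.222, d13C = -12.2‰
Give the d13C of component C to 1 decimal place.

Isotope mass balance: δ_bulk = Σ fᵢ·δᵢ.
-36.1 = 0.229×(-54.5) + 0.312×(-29.7) + 0.237×δ_C + 0.222×(-12.2)
0.237·δ_C = -36.1 − (-24.455) = -11.645
δ_C = -11.645 / 0.237 = -49.13‰

-49.1‰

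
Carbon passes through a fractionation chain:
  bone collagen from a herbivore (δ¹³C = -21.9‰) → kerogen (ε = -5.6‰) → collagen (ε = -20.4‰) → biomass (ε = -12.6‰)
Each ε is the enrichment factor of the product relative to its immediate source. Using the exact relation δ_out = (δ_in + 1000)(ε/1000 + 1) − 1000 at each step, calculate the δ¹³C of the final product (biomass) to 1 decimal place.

-59.2‰

step 1: δ = (-21.90 + 1000)·(-5.6/1000 + 1) − 1000 = -27.38‰
step 2: δ = (-27.38 + 1000)·(-20.4/1000 + 1) − 1000 = -47.22‰
step 3: δ = (-47.22 + 1000)·(-12.6/1000 + 1) − 1000 = -59.22‰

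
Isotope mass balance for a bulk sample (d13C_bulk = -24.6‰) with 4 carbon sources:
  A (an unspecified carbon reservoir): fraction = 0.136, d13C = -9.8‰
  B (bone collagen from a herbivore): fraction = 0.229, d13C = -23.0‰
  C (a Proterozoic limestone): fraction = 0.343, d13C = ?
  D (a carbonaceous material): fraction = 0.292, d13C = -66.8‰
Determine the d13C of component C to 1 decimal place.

4.4‰

Isotope mass balance: δ_bulk = Σ fᵢ·δᵢ.
-24.6 = 0.136×(-9.8) + 0.229×(-23.0) + 0.343×δ_C + 0.292×(-66.8)
0.343·δ_C = -24.6 − (-26.105) = 1.505
δ_C = 1.505 / 0.343 = 4.39‰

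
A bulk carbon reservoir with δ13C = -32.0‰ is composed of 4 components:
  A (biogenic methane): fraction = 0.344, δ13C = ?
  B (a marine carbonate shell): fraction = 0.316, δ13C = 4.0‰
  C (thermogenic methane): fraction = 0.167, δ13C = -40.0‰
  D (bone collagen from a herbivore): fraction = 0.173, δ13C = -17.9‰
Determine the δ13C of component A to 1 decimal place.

-68.3‰

Isotope mass balance: δ_bulk = Σ fᵢ·δᵢ.
-32.0 = 0.344×δ_A + 0.316×(4.0) + 0.167×(-40.0) + 0.173×(-17.9)
0.344·δ_A = -32.0 − (-8.513) = -23.487
δ_A = -23.487 / 0.344 = -68.28‰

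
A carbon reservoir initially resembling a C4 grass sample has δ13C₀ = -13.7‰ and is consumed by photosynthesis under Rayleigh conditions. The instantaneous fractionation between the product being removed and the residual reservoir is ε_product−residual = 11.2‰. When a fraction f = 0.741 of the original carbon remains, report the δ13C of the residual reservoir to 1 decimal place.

Rayleigh residual: δ_res = (δ₀ + 1000)·f^(α−1) − 1000
α = ε/1000 + 1 = 1.01120, so α − 1 = 0.01120
f^(α−1) = 0.741^(0.01120) = 0.996648
δ_res = (-13.7 + 1000) × 0.996648 − 1000 = 982.994 − 1000 = -17.01‰

-17.0‰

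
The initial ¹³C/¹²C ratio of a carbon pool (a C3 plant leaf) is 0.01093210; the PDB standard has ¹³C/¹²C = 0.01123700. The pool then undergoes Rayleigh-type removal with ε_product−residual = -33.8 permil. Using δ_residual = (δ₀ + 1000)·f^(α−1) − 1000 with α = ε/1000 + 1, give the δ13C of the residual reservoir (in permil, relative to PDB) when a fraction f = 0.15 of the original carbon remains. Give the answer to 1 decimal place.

37.3 permil

δ₀ = (0.01093210/0.01123700 − 1)×1000 = (0.972866 − 1)×1000 = -27.134 permil
α − 1 = ε/1000 = -0.0338
f^(α−1) = 0.15^(-0.0338) = 1.066223
δ_res = (-27.134 + 1000) × 1.066223 − 1000 = 1037.293 − 1000 = 37.29 permil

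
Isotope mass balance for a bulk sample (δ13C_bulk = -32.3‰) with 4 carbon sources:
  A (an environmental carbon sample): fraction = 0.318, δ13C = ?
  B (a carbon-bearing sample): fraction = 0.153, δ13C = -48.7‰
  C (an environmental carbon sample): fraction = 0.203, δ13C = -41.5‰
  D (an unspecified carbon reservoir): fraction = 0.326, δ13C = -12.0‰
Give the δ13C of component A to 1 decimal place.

-39.3‰

Isotope mass balance: δ_bulk = Σ fᵢ·δᵢ.
-32.3 = 0.318×δ_A + 0.153×(-48.7) + 0.203×(-41.5) + 0.326×(-12.0)
0.318·δ_A = -32.3 − (-19.788) = -12.512
δ_A = -12.512 / 0.318 = -39.35‰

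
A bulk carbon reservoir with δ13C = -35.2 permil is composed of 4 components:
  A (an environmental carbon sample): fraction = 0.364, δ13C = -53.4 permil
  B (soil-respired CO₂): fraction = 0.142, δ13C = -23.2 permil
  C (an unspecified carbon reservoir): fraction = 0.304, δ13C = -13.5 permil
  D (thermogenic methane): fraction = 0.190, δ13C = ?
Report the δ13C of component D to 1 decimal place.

-44.0 permil

Isotope mass balance: δ_bulk = Σ fᵢ·δᵢ.
-35.2 = 0.364×(-53.4) + 0.142×(-23.2) + 0.304×(-13.5) + 0.190×δ_D
0.190·δ_D = -35.2 − (-26.836) = -8.364
δ_D = -8.364 / 0.190 = -44.02 permil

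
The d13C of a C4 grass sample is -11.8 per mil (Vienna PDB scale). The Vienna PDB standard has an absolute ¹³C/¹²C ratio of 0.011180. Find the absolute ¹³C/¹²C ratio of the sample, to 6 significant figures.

R_sample = R_standard × (d13C/1000 + 1)
R_sample = 0.011180 × (-11.8/1000 + 1) = 0.011180 × 0.988200
R_sample = 0.0110481

0.0110481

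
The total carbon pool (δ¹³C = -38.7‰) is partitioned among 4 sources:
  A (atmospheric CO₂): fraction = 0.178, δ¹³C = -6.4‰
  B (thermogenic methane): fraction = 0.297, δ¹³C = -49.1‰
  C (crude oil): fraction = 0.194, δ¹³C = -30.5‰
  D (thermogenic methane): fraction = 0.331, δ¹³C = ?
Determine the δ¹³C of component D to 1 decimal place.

Isotope mass balance: δ_bulk = Σ fᵢ·δᵢ.
-38.7 = 0.178×(-6.4) + 0.297×(-49.1) + 0.194×(-30.5) + 0.331×δ_D
0.331·δ_D = -38.7 − (-21.639) = -17.061
δ_D = -17.061 / 0.331 = -51.54‰

-51.5‰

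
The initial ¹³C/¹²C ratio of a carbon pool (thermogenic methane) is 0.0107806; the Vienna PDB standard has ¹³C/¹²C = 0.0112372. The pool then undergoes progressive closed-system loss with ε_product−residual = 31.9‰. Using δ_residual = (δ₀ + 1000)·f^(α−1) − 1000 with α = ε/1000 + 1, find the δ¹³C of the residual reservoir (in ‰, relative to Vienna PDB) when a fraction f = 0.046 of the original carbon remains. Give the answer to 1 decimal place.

δ₀ = (0.0107806/0.0112372 − 1)×1000 = (0.959367 − 1)×1000 = -40.633‰
α − 1 = ε/1000 = 0.0319
f^(α−1) = 0.046^(0.0319) = 0.906446
δ_res = (-40.633 + 1000) × 0.906446 − 1000 = 869.615 − 1000 = -130.39‰

-130.4‰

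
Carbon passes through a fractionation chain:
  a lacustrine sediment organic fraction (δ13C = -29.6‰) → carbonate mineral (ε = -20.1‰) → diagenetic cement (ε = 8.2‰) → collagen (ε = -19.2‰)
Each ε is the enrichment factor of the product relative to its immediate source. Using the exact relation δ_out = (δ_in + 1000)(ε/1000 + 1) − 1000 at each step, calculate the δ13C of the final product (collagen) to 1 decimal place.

-59.7‰

step 1: δ = (-29.60 + 1000)·(-20.1/1000 + 1) − 1000 = -49.11‰
step 2: δ = (-49.11 + 1000)·(8.2/1000 + 1) − 1000 = -41.31‰
step 3: δ = (-41.31 + 1000)·(-19.2/1000 + 1) − 1000 = -59.71‰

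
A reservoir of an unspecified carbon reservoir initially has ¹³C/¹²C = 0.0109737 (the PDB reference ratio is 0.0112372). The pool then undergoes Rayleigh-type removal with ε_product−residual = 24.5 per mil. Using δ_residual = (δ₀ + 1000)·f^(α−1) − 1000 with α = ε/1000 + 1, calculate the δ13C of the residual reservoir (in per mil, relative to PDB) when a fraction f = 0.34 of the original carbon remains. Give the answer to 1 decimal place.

δ₀ = (0.0109737/0.0112372 − 1)×1000 = (0.976551 − 1)×1000 = -23.449 per mil
α − 1 = ε/1000 = 0.0245
f^(α−1) = 0.34^(0.0245) = 0.973915
δ_res = (-23.449 + 1000) × 0.973915 − 1000 = 951.078 − 1000 = -48.92 per mil

-48.9 per mil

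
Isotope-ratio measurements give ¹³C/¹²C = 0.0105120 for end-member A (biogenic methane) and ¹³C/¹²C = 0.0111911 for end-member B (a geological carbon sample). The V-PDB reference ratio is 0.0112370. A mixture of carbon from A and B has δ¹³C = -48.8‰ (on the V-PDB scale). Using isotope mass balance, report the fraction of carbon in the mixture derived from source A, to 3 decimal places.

0.740

δ_A = (0.0105120/0.0112370 − 1)×1000 = (0.935481 − 1)×1000 = -64.519‰
δ_B = (0.0111911/0.0112370 − 1)×1000 = (0.995915 − 1)×1000 = -4.085‰
f_A = (δ_mix − δ_B)/(δ_A − δ_B) = (-48.8 − (-4.085))/(-64.519 − (-4.085))
f_A = -44.715 / -60.434 = 0.7399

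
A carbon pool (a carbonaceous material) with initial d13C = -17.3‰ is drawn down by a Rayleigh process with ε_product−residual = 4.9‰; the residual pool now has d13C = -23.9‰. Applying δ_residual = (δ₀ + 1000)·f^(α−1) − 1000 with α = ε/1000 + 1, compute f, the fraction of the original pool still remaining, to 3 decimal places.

0.253

α − 1 = ε/1000 = 0.0049
(δ_res + 1000)/(δ₀ + 1000) = (-23.9 + 1000)/(-17.3 + 1000) = 976.1/982.7 = 0.993284
f = 0.993284^(1/0.0049) = exp(ln(0.993284)/0.0049) = exp(-0.00674/0.0049)
f = exp(-1.3753) = 0.2528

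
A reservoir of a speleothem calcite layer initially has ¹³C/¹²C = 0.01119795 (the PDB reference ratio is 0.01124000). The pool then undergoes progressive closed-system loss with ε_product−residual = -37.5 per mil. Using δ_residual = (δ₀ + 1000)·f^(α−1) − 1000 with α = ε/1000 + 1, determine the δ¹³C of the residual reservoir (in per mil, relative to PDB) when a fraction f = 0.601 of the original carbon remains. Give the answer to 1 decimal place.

15.5 per mil

δ₀ = (0.01119795/0.01124000 − 1)×1000 = (0.996259 − 1)×1000 = -3.741 per mil
α − 1 = ε/1000 = -0.0375
f^(α−1) = 0.601^(-0.0375) = 1.019277
δ_res = (-3.741 + 1000) × 1.019277 − 1000 = 1015.464 − 1000 = 15.46 per mil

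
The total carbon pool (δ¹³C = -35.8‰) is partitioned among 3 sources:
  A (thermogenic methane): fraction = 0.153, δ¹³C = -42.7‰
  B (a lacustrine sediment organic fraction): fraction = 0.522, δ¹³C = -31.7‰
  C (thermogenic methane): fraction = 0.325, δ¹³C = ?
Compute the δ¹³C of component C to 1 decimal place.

Isotope mass balance: δ_bulk = Σ fᵢ·δᵢ.
-35.8 = 0.153×(-42.7) + 0.522×(-31.7) + 0.325×δ_C
0.325·δ_C = -35.8 − (-23.081) = -12.719
δ_C = -12.719 / 0.325 = -39.14‰

-39.1‰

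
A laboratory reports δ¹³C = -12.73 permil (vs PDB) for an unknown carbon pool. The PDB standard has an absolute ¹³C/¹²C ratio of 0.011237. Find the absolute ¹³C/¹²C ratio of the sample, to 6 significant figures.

0.0110940

R_sample = R_standard × (δ¹³C/1000 + 1)
R_sample = 0.011237 × (-12.73/1000 + 1) = 0.011237 × 0.987270
R_sample = 0.0110940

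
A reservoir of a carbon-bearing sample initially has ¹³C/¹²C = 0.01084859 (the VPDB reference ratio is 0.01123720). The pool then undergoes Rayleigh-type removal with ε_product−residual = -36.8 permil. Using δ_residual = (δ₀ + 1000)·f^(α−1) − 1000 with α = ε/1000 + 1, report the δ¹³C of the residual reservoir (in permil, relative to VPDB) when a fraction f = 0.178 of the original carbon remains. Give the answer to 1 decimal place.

δ₀ = (0.01084859/0.01123720 − 1)×1000 = (0.965418 − 1)×1000 = -34.582 permil
α − 1 = ε/1000 = -0.0368
f^(α−1) = 0.178^(-0.0368) = 1.065576
δ_res = (-34.582 + 1000) × 1.065576 − 1000 = 1028.726 − 1000 = 28.73 permil

28.7 permil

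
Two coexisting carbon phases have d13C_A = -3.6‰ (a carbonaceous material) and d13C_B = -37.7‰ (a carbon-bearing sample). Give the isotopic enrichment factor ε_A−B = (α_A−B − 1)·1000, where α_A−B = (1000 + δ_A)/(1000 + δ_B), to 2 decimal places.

35.44‰

α_A−B = (1000 + -3.6) / (1000 + -37.7) = 996.4 / 962.3 = 1.035436
ε_A−B = (1.035436 − 1) × 1000 = 35.436‰
(The approximation ε ≈ δ_A − δ_B would give 34.1‰.)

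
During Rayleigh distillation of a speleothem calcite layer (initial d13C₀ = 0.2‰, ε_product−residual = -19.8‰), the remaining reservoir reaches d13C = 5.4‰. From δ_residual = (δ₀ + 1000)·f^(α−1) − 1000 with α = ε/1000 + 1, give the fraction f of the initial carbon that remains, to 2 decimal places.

0.77

α − 1 = ε/1000 = -0.0198
(δ_res + 1000)/(δ₀ + 1000) = (5.4 + 1000)/(0.2 + 1000) = 1005.4/1000.2 = 1.005199
f = 1.005199^(1/-0.0198) = exp(ln(1.005199)/-0.0198) = exp(0.00519/-0.0198)
f = exp(-0.2619) = 0.7696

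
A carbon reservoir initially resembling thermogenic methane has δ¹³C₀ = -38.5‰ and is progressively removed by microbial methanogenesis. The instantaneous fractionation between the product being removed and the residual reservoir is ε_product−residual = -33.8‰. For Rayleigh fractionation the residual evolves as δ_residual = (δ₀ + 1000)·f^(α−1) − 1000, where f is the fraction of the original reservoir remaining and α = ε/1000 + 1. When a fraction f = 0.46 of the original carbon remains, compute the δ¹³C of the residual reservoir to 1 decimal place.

Rayleigh residual: δ_res = (δ₀ + 1000)·f^(α−1) − 1000
α = ε/1000 + 1 = 0.96620, so α − 1 = -0.03380
f^(α−1) = 0.46^(-0.03380) = 1.026594
δ_res = (-38.5 + 1000) × 1.026594 − 1000 = 987.070 − 1000 = -12.93‰

-12.9‰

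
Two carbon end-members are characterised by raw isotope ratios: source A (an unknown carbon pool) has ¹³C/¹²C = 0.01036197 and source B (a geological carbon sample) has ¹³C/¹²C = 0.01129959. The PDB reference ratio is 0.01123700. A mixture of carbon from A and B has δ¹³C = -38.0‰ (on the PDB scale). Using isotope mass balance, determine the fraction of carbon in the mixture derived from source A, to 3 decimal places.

0.522

δ_A = (0.01036197/0.01123700 − 1)×1000 = (0.922130 − 1)×1000 = -77.870‰
δ_B = (0.01129959/0.01123700 − 1)×1000 = (1.005570 − 1)×1000 = 5.570‰
f_A = (δ_mix − δ_B)/(δ_A − δ_B) = (-38.0 − (5.570))/(-77.870 − (5.570))
f_A = -43.570 / -83.440 = 0.5222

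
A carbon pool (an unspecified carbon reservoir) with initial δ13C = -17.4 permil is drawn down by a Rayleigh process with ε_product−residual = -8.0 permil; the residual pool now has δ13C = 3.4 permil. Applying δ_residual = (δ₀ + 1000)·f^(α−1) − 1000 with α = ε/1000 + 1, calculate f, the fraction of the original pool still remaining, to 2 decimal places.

α − 1 = ε/1000 = -0.0080
(δ_res + 1000)/(δ₀ + 1000) = (3.4 + 1000)/(-17.4 + 1000) = 1003.4/982.6 = 1.021168
f = 1.021168^(1/-0.0080) = exp(ln(1.021168)/-0.0080) = exp(0.02095/-0.0080)
f = exp(-2.6184) = 0.0729

0.07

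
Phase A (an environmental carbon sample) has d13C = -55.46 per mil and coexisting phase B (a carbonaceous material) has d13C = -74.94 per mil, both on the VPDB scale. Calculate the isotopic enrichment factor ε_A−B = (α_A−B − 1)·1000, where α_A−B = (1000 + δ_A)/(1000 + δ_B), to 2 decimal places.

21.06 per mil

α_A−B = (1000 + -55.46) / (1000 + -74.94) = 944.54 / 925.06 = 1.021058
ε_A−B = (1.021058 − 1) × 1000 = 21.058 per mil
(The approximation ε ≈ δ_A − δ_B would give 19.48 per mil.)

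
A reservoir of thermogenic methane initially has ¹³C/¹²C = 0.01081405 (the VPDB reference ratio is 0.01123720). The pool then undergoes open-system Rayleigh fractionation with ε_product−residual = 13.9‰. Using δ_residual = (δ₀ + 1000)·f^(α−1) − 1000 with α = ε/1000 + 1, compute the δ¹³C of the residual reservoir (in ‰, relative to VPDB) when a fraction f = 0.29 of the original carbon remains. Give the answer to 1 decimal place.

-54.1‰

δ₀ = (0.01081405/0.01123720 − 1)×1000 = (0.962344 − 1)×1000 = -37.656‰
α − 1 = ε/1000 = 0.0139
f^(α−1) = 0.29^(0.0139) = 0.982941
δ_res = (-37.656 + 1000) × 0.982941 − 1000 = 945.927 − 1000 = -54.07‰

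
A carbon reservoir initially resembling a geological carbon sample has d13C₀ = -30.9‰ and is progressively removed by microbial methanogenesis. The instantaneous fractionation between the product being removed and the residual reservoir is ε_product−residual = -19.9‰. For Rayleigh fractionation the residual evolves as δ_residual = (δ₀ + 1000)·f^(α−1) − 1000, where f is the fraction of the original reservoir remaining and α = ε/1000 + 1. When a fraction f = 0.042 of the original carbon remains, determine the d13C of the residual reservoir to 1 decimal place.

Rayleigh residual: δ_res = (δ₀ + 1000)·f^(α−1) − 1000
α = ε/1000 + 1 = 0.98010, so α − 1 = -0.01990
f^(α−1) = 0.042^(-0.01990) = 1.065117
δ_res = (-30.9 + 1000) × 1.065117 − 1000 = 1032.205 − 1000 = 32.20‰

32.2‰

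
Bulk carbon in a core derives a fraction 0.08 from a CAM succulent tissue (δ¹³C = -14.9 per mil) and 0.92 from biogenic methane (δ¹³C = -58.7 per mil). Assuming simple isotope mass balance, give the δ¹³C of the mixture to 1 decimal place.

-55.2 per mil

δ_mix = f_A·δ_A + f_B·δ_B
δ_mix = 0.08 × (-14.9) + 0.92 × (-58.7)
δ_mix = -1.19 + -54.00 = -55.20 per mil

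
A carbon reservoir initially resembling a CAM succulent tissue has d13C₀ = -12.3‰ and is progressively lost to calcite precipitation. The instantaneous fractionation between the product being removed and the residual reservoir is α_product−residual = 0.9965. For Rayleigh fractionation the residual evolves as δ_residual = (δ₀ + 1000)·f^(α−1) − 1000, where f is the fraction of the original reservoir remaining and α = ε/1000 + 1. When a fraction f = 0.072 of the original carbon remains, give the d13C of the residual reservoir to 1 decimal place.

-3.2‰

Rayleigh residual: δ_res = (δ₀ + 1000)·f^(α−1) − 1000
α − 1 = -0.00350
f^(α−1) = 0.072^(-0.00350) = 1.009251
δ_res = (-12.3 + 1000) × 1.009251 − 1000 = 996.838 − 1000 = -3.16‰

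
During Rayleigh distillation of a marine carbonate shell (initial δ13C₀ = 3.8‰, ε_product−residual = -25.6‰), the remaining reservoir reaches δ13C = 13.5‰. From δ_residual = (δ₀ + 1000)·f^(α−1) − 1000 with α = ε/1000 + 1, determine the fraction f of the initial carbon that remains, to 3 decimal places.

0.687

α − 1 = ε/1000 = -0.0256
(δ_res + 1000)/(δ₀ + 1000) = (13.5 + 1000)/(3.8 + 1000) = 1013.5/1003.8 = 1.009663
f = 1.009663^(1/-0.0256) = exp(ln(1.009663)/-0.0256) = exp(0.00962/-0.0256)
f = exp(-0.3757) = 0.6868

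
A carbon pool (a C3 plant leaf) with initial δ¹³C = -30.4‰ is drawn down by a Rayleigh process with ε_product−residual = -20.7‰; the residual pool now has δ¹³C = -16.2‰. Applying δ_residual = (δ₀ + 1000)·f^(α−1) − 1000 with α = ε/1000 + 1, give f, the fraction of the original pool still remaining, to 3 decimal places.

α − 1 = ε/1000 = -0.0207
(δ_res + 1000)/(δ₀ + 1000) = (-16.2 + 1000)/(-30.4 + 1000) = 983.8/969.6 = 1.014645
f = 1.014645^(1/-0.0207) = exp(ln(1.014645)/-0.0207) = exp(0.01454/-0.0207)
f = exp(-0.7024) = 0.4954

0.495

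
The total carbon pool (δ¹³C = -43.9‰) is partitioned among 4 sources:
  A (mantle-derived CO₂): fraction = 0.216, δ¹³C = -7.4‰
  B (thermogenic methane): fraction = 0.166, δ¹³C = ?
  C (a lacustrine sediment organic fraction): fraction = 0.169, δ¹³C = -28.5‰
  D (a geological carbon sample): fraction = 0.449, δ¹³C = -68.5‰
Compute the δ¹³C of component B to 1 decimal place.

-40.5‰

Isotope mass balance: δ_bulk = Σ fᵢ·δᵢ.
-43.9 = 0.216×(-7.4) + 0.166×δ_B + 0.169×(-28.5) + 0.449×(-68.5)
0.166·δ_B = -43.9 − (-37.171) = -6.729
δ_B = -6.729 / 0.166 = -40.53‰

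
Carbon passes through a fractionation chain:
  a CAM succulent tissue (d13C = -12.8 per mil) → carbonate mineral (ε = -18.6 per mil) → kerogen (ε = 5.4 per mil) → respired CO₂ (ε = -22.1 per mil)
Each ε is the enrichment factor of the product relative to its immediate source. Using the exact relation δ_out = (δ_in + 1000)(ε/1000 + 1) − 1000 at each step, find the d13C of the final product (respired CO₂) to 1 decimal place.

-47.5 per mil

step 1: δ = (-12.80 + 1000)·(-18.6/1000 + 1) − 1000 = -31.16 per mil
step 2: δ = (-31.16 + 1000)·(5.4/1000 + 1) − 1000 = -25.93 per mil
step 3: δ = (-25.93 + 1000)·(-22.1/1000 + 1) − 1000 = -47.46 per mil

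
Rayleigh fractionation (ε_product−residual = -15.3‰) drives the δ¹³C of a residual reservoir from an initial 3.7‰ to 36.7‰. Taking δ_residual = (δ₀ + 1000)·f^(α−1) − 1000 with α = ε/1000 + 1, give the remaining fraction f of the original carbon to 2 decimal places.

0.12

α − 1 = ε/1000 = -0.0153
(δ_res + 1000)/(δ₀ + 1000) = (36.7 + 1000)/(3.7 + 1000) = 1036.7/1003.7 = 1.032878
f = 1.032878^(1/-0.0153) = exp(ln(1.032878)/-0.0153) = exp(0.03235/-0.0153)
f = exp(-2.1143) = 0.1207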